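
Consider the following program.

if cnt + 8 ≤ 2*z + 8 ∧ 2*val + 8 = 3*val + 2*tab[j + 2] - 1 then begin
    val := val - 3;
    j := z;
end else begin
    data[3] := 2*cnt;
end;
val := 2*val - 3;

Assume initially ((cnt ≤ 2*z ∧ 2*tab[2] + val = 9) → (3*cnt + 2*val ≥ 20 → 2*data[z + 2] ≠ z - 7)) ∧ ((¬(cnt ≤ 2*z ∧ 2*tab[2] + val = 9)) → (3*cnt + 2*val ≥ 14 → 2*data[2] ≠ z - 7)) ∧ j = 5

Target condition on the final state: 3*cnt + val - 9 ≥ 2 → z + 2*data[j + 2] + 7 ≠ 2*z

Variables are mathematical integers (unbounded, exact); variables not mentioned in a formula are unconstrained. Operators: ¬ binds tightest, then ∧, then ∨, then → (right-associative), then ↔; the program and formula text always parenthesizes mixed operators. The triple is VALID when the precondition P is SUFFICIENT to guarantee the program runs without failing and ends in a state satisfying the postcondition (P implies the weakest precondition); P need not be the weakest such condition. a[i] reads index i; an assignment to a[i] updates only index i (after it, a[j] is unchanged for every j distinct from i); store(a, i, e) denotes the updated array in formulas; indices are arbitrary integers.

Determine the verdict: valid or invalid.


Working backward. After the program, the postcondition 3*cnt + val - 9 ≥ 2 → z + 2*data[j + 2] + 7 ≠ 2*z must hold; in canonical form it is 3*cnt + val ≥ 11 → 2*data[j + 2] ≠ z - 7.
Before val := 2*val - 3: 3*cnt + 2*val ≥ 14 → 2*data[j + 2] ≠ z - 7
Then branch requires 3*cnt + 2*val ≥ 20 → 2*data[z + 2] ≠ z - 7; else branch requires 3*cnt + 2*val ≥ 14 → 2*store(data, 3, 2*cnt)[j + 2] ≠ z - 7.
Before the if: ((cnt ≤ 2*z ∧ 2*tab[j + 2] + val = 9) → (3*cnt + 2*val ≥ 20 → 2*data[z + 2] ≠ z - 7)) ∧ ((¬(cnt ≤ 2*z ∧ 2*tab[j + 2] + val = 9)) → (3*cnt + 2*val ≥ 14 → 2*store(data, 3, 2*cnt)[j + 2] ≠ z - 7))
The weakest precondition is ((cnt ≤ 2*z ∧ 2*tab[j + 2] + val = 9) → (3*cnt + 2*val ≥ 20 → 2*data[z + 2] ≠ z - 7)) ∧ ((¬(cnt ≤ 2*z ∧ 2*tab[j + 2] + val = 9)) → (3*cnt + 2*val ≥ 14 → 2*store(data, 3, 2*cnt)[j + 2] ≠ z - 7)).
Check whether ((cnt ≤ 2*z ∧ 2*tab[2] + val = 9) → (3*cnt + 2*val ≥ 20 → 2*data[z + 2] ≠ z - 7)) ∧ ((¬(cnt ≤ 2*z ∧ 2*tab[2] + val = 9)) → (3*cnt + 2*val ≥ 14 → 2*data[2] ≠ z - 7)) ∧ j = 5 implies it.
Countermodel: at the initial state cnt = 0, data = {[2] = 9187, [3] = 1, [7] = 1, [11] = 1, elsewhere 1}, j = 5, tab = {[2] = -2, [3] = -1, [7] = -1, [11] = -1, elsewhere -1}, val = 11, z = 9, the precondition holds but the weakest precondition fails.
Answer: invalid


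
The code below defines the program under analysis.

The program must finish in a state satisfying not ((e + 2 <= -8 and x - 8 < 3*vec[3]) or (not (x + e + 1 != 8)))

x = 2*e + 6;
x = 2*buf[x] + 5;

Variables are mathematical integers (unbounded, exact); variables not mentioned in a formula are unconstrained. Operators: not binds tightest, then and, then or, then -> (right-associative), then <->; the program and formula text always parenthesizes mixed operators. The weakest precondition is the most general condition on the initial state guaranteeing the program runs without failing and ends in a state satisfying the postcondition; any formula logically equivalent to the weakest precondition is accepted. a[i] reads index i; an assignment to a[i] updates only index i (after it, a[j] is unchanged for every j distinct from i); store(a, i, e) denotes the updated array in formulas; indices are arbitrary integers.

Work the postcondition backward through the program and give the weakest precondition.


Working backward. After the program, the postcondition not ((e + 2 <= -8 and x - 8 < 3*vec[3]) or (not (x + e + 1 != 8))) must hold; in canonical form it is not ((e <= -10 and x < 3*vec[3] + 8) or (not (e + x != 7))).
Before x := 2*buf[x] + 5: not ((e <= -10 and 2*buf[x] < 3*vec[3] + 3) or (not (2*buf[x] + e != 2)))
Before x := 2*e + 6: not ((e <= -10 and 2*buf[2*e + 6] < 3*vec[3] + 3) or (not (2*buf[2*e + 6] + e != 2)))
Answer: WP = not ((e <= -10 and 2*buf[2*e + 6] < 3*vec[3] + 3) or (not (2*buf[2*e + 6] + e != 2)))


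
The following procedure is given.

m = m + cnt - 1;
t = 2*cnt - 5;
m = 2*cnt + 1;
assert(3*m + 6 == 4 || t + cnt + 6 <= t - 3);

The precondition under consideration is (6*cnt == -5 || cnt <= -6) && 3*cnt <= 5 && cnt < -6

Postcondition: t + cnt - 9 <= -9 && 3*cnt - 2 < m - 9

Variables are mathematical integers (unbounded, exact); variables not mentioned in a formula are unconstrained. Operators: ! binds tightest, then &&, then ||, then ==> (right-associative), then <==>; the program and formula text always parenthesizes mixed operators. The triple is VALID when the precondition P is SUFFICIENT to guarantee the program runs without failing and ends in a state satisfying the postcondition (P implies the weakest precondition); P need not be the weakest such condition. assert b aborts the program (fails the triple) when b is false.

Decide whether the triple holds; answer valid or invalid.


Working backward. After the program, the postcondition t + cnt - 9 <= -9 && 3*cnt - 2 < m - 9 must hold; in canonical form it is cnt + t <= 0 && 3*cnt < m - 7.
Before assert 3*m + 6 == 4 || t + cnt + 6 <= t - 3: (3*m == -2 || cnt <= -9) && cnt + t <= 0 && 3*cnt < m - 7
Before m := 2*cnt + 1: (6*cnt == -5 || cnt <= -9) && cnt + t <= 0 && cnt < -6
Before t := 2*cnt - 5: (6*cnt == -5 || cnt <= -9) && 3*cnt <= 5 && cnt < -6
Before m := m + cnt - 1: (6*cnt == -5 || cnt <= -9) && 3*cnt <= 5 && cnt < -6
The weakest precondition is (6*cnt == -5 || cnt <= -9) && 3*cnt <= 5 && cnt < -6.
Check whether (6*cnt == -5 || cnt <= -6) && 3*cnt <= 5 && cnt < -6 implies it.
Countermodel: at the initial state cnt = -8, the precondition holds but the weakest precondition fails.
Answer: invalid


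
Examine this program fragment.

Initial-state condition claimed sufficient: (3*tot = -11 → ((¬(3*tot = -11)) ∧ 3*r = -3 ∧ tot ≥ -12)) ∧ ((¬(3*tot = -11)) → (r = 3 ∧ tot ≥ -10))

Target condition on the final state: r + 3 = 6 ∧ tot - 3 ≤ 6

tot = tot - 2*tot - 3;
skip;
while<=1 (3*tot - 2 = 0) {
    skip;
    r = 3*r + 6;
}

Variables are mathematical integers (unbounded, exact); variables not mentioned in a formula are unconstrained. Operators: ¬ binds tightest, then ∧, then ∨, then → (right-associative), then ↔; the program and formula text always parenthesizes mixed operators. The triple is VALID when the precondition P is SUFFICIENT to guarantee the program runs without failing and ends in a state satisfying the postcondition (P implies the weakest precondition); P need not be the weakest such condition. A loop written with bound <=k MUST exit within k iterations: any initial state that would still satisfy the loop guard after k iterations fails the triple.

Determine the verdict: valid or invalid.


Working backward. After the program, the postcondition r + 3 = 6 ∧ tot - 3 ≤ 6 must hold; in canonical form it is r = 3 ∧ tot ≤ 9.
Before the loop (bound <=1), unroll the exhaustion recursion (WP_0 = exit-now case; WP_j = one more guarded iteration, up to j = 1):
  WP_0: (¬(3*tot = 2)) ∧ r = 3 ∧ tot ≤ 9
  WP_1: (3*tot = 2 → ((¬(3*tot = 2)) ∧ 3*r = -3 ∧ tot ≤ 9)) ∧ ((¬(3*tot = 2)) → (r = 3 ∧ tot ≤ 9))
So before the loop: (3*tot = 2 → ((¬(3*tot = 2)) ∧ 3*r = -3 ∧ tot ≤ 9)) ∧ ((¬(3*tot = 2)) → (r = 3 ∧ tot ≤ 9))
Before skip: (3*tot = 2 → ((¬(3*tot = 2)) ∧ 3*r = -3 ∧ tot ≤ 9)) ∧ ((¬(3*tot = 2)) → (r = 3 ∧ tot ≤ 9))
Before tot := tot - 2*tot - 3: (3*tot = -11 → ((¬(3*tot = -11)) ∧ 3*r = -3 ∧ tot ≥ -12)) ∧ ((¬(3*tot = -11)) → (r = 3 ∧ tot ≥ -12))
The weakest precondition is (3*tot = -11 → ((¬(3*tot = -11)) ∧ 3*r = -3 ∧ tot ≥ -12)) ∧ ((¬(3*tot = -11)) → (r = 3 ∧ tot ≥ -12)).
Check whether (3*tot = -11 → ((¬(3*tot = -11)) ∧ 3*r = -3 ∧ tot ≥ -12)) ∧ ((¬(3*tot = -11)) → (r = 3 ∧ tot ≥ -10)) implies it.
Every state satisfying the precondition satisfies the weakest precondition: the implication holds.
Answer: valid


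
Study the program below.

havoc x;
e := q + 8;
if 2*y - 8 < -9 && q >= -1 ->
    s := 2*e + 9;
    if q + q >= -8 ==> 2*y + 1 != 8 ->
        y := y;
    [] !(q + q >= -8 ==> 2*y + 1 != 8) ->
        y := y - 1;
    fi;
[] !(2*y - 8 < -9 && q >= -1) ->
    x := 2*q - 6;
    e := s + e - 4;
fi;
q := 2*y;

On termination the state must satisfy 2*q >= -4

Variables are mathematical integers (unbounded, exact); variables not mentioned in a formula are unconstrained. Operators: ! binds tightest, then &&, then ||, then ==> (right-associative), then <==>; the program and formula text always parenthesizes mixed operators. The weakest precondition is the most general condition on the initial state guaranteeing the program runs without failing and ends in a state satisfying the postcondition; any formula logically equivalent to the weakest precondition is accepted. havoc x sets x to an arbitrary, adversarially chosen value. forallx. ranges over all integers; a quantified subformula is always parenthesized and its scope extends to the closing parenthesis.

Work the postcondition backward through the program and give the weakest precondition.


Working backward. After the program, 2*q >= -4 must hold.
Before q := 2*y: 4*y >= -4
Then branch requires ((2*q >= -8 ==> 2*y != 7) ==> 4*y >= -4) && ((!(2*q >= -8 ==> 2*y != 7)) ==> 4*y >= 0); else branch requires 4*y >= -4.
Before the if: ((2*y < -1 && q >= -1) ==> (((2*q >= -8 ==> 2*y != 7) ==> 4*y >= -4) && ((!(2*q >= -8 ==> 2*y != 7)) ==> 4*y >= 0))) && ((!(2*y < -1 && q >= -1)) ==> 4*y >= -4)
Before e := q + 8: ((2*y < -1 && q >= -1) ==> (((2*q >= -8 ==> 2*y != 7) ==> 4*y >= -4) && ((!(2*q >= -8 ==> 2*y != 7)) ==> 4*y >= 0))) && ((!(2*y < -1 && q >= -1)) ==> 4*y >= -4)
Before havoc x: ((2*y < -1 && q >= -1) ==> (((2*q >= -8 ==> 2*y != 7) ==> 4*y >= -4) && ((!(2*q >= -8 ==> 2*y != 7)) ==> 4*y >= 0))) && ((!(2*y < -1 && q >= -1)) ==> 4*y >= -4)
Answer: WP = ((2*y < -1 && q >= -1) ==> (((2*q >= -8 ==> 2*y != 7) ==> 4*y >= -4) && ((!(2*q >= -8 ==> 2*y != 7)) ==> 4*y >= 0))) && ((!(2*y < -1 && q >= -1)) ==> 4*y >= -4)


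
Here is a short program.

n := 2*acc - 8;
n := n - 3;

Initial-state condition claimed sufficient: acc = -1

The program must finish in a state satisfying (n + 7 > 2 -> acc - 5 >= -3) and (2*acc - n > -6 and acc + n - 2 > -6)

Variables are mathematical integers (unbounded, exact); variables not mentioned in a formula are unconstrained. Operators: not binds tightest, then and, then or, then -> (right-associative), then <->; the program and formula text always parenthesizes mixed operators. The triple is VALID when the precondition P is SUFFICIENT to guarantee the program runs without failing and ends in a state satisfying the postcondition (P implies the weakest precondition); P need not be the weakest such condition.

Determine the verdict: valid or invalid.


Working backward. After the program, the postcondition (n + 7 > 2 -> acc - 5 >= -3) and (2*acc - n > -6 and acc + n - 2 > -6) must hold; in canonical form it is (n > -5 -> acc >= 2) and 2*acc > n - 6 and acc + n > -4.
Before n := n - 3: (n > -2 -> acc >= 2) and 2*acc > n - 9 and acc + n > -1
Before n := 2*acc - 8: (2*acc > 6 -> acc >= 2) and 3*acc > 7
The weakest precondition is (2*acc > 6 -> acc >= 2) and 3*acc > 7.
Check whether acc = -1 implies it.
Countermodel: at the initial state acc = -1, the precondition holds but the weakest precondition fails.
Answer: invalid


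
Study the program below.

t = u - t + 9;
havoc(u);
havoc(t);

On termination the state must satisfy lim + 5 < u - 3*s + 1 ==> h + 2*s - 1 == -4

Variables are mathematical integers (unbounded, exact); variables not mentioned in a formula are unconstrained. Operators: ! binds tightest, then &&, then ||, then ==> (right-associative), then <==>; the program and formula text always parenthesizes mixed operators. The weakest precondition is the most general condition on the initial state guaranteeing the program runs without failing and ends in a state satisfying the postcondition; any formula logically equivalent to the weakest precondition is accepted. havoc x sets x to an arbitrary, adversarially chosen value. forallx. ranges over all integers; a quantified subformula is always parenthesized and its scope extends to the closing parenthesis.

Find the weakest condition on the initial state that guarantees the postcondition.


Working backward. After the program, the postcondition lim + 5 < u - 3*s + 1 ==> h + 2*s - 1 == -4 must hold; in canonical form it is lim + 3*s < u - 4 ==> h + 2*s == -3.
Before havoc t: lim + 3*s < u - 4 ==> h + 2*s == -3
Before havoc u: forall u_1. (lim + 3*s < u_1 - 4 ==> h + 2*s == -3)
Before t := u - t + 9: forall u_1. (lim + 3*s < u_1 - 4 ==> h + 2*s == -3)
Answer: WP = forall u_1. (lim + 3*s < u_1 - 4 ==> h + 2*s == -3)


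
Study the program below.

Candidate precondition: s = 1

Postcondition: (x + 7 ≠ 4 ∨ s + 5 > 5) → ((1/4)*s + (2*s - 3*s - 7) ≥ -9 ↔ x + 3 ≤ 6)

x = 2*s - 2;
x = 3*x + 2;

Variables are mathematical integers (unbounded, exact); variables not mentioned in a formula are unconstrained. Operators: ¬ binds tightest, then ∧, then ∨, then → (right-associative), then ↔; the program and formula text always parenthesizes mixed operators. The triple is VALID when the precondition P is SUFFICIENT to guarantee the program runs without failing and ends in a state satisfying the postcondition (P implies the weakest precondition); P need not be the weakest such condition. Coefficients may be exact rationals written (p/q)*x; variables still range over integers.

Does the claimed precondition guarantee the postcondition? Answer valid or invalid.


Working backward. After the program, the postcondition (x + 7 ≠ 4 ∨ s + 5 > 5) → ((1/4)*s + (2*s - 3*s - 7) ≥ -9 ↔ x + 3 ≤ 6) must hold; in canonical form it is (x ≠ -3 ∨ s > 0) → ((3/4)*s ≤ 2 ↔ x ≤ 3).
Before x := 3*x + 2: (3*x ≠ -5 ∨ s > 0) → ((3/4)*s ≤ 2 ↔ 3*x ≤ 1)
Before x := 2*s - 2: (6*s ≠ 1 ∨ s > 0) → ((3/4)*s ≤ 2 ↔ 6*s ≤ 7)
The weakest precondition is (6*s ≠ 1 ∨ s > 0) → ((3/4)*s ≤ 2 ↔ 6*s ≤ 7).
Check whether s = 1 implies it.
Every state satisfying the precondition satisfies the weakest precondition: the implication holds.
Answer: valid


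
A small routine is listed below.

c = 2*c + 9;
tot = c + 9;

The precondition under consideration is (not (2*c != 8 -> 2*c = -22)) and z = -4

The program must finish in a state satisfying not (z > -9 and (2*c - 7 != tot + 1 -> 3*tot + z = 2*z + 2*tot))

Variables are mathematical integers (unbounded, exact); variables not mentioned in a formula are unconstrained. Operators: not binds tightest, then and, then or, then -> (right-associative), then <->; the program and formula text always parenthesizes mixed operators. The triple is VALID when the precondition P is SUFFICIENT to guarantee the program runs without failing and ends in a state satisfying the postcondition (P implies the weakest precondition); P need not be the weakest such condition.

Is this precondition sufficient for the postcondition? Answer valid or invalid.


Working backward. After the program, the postcondition not (z > -9 and (2*c - 7 != tot + 1 -> 3*tot + z = 2*z + 2*tot)) must hold; in canonical form it is not (z > -9 and (2*c != tot + 8 -> tot = z)).
Before tot := c + 9: not (z > -9 and (c != 17 -> c = z - 9))
Before c := 2*c + 9: not (z > -9 and (2*c != 8 -> 2*c = z - 18))
The weakest precondition is not (z > -9 and (2*c != 8 -> 2*c = z - 18)).
Check whether (not (2*c != 8 -> 2*c = -22)) and z = -4 implies it.
Every state satisfying the precondition satisfies the weakest precondition: the implication holds.
Answer: valid


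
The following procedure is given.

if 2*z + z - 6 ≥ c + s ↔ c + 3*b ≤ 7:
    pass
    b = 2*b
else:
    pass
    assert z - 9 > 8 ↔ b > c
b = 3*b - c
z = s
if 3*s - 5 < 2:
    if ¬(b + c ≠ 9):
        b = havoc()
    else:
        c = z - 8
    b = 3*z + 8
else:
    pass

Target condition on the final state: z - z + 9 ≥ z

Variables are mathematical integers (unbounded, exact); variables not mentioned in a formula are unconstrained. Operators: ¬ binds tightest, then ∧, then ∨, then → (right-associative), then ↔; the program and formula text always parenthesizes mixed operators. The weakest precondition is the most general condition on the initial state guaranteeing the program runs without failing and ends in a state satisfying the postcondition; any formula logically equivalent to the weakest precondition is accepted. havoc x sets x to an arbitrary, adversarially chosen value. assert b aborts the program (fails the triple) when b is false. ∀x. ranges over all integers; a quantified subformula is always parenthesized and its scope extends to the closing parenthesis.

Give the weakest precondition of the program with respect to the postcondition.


Working backward. After the program, the postcondition z - z + 9 ≥ z must hold; in canonical form it is z ≤ 9.
Then branch requires ((¬(b + c ≠ 9)) → z ≤ 9) ∧ (b + c ≠ 9 → z ≤ 9); else branch requires z ≤ 9.
Before the if: (3*s < 7 → (((¬(b + c ≠ 9)) → z ≤ 9) ∧ (b + c ≠ 9 → z ≤ 9))) ∧ ((¬(3*s < 7)) → z ≤ 9)
Before z := s: (3*s < 7 → (((¬(b + c ≠ 9)) → s ≤ 9) ∧ (b + c ≠ 9 → s ≤ 9))) ∧ ((¬(3*s < 7)) → s ≤ 9)
Before b := 3*b - c: (3*s < 7 → (((¬(3*b ≠ 9)) → s ≤ 9) ∧ (3*b ≠ 9 → s ≤ 9))) ∧ ((¬(3*s < 7)) → s ≤ 9)
Then branch requires (3*s < 7 → (((¬(6*b ≠ 9)) → s ≤ 9) ∧ (6*b ≠ 9 → s ≤ 9))) ∧ ((¬(3*s < 7)) → s ≤ 9); else branch requires (z > 17 ↔ b > c) ∧ (3*s < 7 → (((¬(3*b ≠ 9)) → s ≤ 9) ∧ (3*b ≠ 9 → s ≤ 9))) ∧ ((¬(3*s < 7)) → s ≤ 9).
Before the if: ((3*z ≥ c + s + 6 ↔ 3*b + c ≤ 7) → ((3*s < 7 → (((¬(6*b ≠ 9)) → s ≤ 9) ∧ (6*b ≠ 9 → s ≤ 9))) ∧ ((¬(3*s < 7)) → s ≤ 9))) ∧ ((¬(3*z ≥ c + s + 6 ↔ 3*b + c ≤ 7)) → ((z > 17 ↔ b > c) ∧ (3*s < 7 → (((¬(3*b ≠ 9)) → s ≤ 9) ∧ (3*b ≠ 9 → s ≤ 9))) ∧ ((¬(3*s < 7)) → s ≤ 9)))
Answer: WP = ((3*z ≥ c + s + 6 ↔ 3*b + c ≤ 7) → ((3*s < 7 → (((¬(6*b ≠ 9)) → s ≤ 9) ∧ (6*b ≠ 9 → s ≤ 9))) ∧ ((¬(3*s < 7)) → s ≤ 9))) ∧ ((¬(3*z ≥ c + s + 6 ↔ 3*b + c ≤ 7)) → ((z > 17 ↔ b > c) ∧ (3*s < 7 → (((¬(3*b ≠ 9)) → s ≤ 9) ∧ (3*b ≠ 9 → s ≤ 9))) ∧ ((¬(3*s < 7)) → s ≤ 9)))


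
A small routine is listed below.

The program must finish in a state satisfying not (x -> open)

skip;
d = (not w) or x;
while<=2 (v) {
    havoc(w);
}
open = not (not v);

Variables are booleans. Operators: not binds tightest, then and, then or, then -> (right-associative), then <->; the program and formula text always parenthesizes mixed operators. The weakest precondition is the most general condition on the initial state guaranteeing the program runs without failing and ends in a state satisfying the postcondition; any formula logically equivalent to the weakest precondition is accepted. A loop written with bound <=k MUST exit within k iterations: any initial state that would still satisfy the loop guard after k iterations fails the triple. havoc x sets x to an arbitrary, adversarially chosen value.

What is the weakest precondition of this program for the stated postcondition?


Working backward. After the program, not (x -> open) must hold.
Before open := not (not v): not (x -> v)
Before the loop (bound <=2), unroll the exhaustion recursion (WP_0 = exit-now case; WP_j = one more guarded iteration, up to j = 2):
  WP_0: (not v) and (not (x -> v))
  WP_1: (v -> ((not v) and (not (x -> v)))) and ((not v) -> (not (x -> v)))
  WP_2: (v -> ((v -> ((not v) and (not (x -> v)))) and ((not v) -> (not (x -> v))))) and ((not v) -> (not (x -> v)))
So before the loop: (v -> ((v -> ((not v) and (not (x -> v)))) and ((not v) -> (not (x -> v))))) and ((not v) -> (not (x -> v)))
Before d := (not w) or x: (v -> ((v -> ((not v) and (not (x -> v)))) and ((not v) -> (not (x -> v))))) and ((not v) -> (not (x -> v)))
Before skip: (v -> ((v -> ((not v) and (not (x -> v)))) and ((not v) -> (not (x -> v))))) and ((not v) -> (not (x -> v)))
Answer: WP = (v -> ((v -> ((not v) and (not (x -> v)))) and ((not v) -> (not (x -> v))))) and ((not v) -> (not (x -> v)))


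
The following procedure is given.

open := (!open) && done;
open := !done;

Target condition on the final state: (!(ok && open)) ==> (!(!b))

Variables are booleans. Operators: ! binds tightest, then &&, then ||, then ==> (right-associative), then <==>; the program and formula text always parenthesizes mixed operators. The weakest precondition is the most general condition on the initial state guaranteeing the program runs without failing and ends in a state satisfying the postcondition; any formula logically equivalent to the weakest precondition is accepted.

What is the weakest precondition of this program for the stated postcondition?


Working backward. After the program, the postcondition (!(ok && open)) ==> (!(!b)) must hold; in canonical form it is (!(ok && open)) ==> b.
Before open := !done: (!(ok && (!done))) ==> b
Before open := (!open) && done: (!(ok && (!done))) ==> b
Answer: WP = (!(ok && (!done))) ==> b


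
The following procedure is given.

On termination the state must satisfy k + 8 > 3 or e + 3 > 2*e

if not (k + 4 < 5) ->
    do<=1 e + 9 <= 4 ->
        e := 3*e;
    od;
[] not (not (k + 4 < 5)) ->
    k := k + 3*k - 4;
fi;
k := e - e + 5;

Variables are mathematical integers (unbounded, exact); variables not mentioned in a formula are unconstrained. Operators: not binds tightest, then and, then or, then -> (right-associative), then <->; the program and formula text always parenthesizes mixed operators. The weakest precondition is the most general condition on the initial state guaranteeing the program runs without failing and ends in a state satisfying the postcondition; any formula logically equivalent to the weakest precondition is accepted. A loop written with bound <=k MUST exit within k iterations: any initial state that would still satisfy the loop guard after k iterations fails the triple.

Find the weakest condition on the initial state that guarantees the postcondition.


Working backward. After the program, the postcondition k + 8 > 3 or e + 3 > 2*e must hold; in canonical form it is k > -5 or e < 3.
Before k := e - e + 5: true
Then branch requires e <= -5 -> (not (3*e <= -5)); else branch requires true.
Before the if: (not (k < 1)) -> (e <= -5 -> (not (3*e <= -5)))
Answer: WP = (not (k < 1)) -> (e <= -5 -> (not (3*e <= -5)))


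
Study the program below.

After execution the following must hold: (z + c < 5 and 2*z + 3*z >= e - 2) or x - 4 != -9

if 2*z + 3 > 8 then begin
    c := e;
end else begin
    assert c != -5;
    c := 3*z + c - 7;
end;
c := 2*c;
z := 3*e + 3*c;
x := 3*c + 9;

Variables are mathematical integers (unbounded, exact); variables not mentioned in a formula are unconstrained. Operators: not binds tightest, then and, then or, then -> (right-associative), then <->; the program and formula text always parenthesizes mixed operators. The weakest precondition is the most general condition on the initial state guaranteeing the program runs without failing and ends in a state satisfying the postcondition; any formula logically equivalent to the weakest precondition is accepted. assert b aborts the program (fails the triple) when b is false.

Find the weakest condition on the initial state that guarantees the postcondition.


Working backward. After the program, the postcondition (z + c < 5 and 2*z + 3*z >= e - 2) or x - 4 != -9 must hold; in canonical form it is (c + z < 5 and 5*z >= e - 2) or x != -5.
Before x := 3*c + 9: (c + z < 5 and 5*z >= e - 2) or 3*c != -14
Before z := 3*e + 3*c: (4*c + 3*e < 5 and 15*c + 14*e >= -2) or 3*c != -14
Before c := 2*c: (8*c + 3*e < 5 and 30*c + 14*e >= -2) or 6*c != -14
Then branch requires (11*e < 5 and 44*e >= -2) or 6*e != -14; else branch requires c != -5 and ((8*c + 3*e + 24*z < 61 and 30*c + 14*e + 90*z >= 208) or 6*c + 18*z != 28).
Before the if: (2*z > 5 -> ((11*e < 5 and 44*e >= -2) or 6*e != -14)) and ((not (2*z > 5)) -> (c != -5 and ((8*c + 3*e + 24*z < 61 and 30*c + 14*e + 90*z >= 208) or 6*c + 18*z != 28)))
Answer: WP = (2*z > 5 -> ((11*e < 5 and 44*e >= -2) or 6*e != -14)) and ((not (2*z > 5)) -> (c != -5 and ((8*c + 3*e + 24*z < 61 and 30*c + 14*e + 90*z >= 208) or 6*c + 18*z != 28)))


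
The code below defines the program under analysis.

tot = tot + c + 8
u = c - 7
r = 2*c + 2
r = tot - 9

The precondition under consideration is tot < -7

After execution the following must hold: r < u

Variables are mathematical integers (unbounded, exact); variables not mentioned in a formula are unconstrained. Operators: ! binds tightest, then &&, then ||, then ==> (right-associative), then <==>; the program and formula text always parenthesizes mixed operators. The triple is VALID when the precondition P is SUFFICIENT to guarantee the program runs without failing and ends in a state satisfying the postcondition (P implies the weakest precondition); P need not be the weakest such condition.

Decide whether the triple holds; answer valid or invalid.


Working backward. After the program, r < u must hold.
Before r := tot - 9: tot < u + 9
Before r := 2*c + 2: tot < u + 9
Before u := c - 7: tot < c + 2
Before tot := tot + c + 8: tot < -6
The weakest precondition is tot < -6.
Check whether tot < -7 implies it.
Every state satisfying the precondition satisfies the weakest precondition: the implication holds.
Answer: valid


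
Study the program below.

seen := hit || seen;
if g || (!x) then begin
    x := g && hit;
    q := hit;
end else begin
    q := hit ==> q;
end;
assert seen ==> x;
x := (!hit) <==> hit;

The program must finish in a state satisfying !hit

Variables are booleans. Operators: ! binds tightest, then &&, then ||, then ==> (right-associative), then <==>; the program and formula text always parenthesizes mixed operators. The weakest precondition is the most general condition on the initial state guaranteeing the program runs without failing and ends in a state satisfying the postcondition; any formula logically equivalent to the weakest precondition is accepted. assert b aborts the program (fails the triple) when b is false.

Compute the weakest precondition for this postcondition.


Working backward. After the program, !hit must hold.
Before x := (!hit) <==> hit: !hit
Before assert seen ==> x: (seen ==> x) && (!hit)
Then branch requires (seen ==> (g && hit)) && (!hit); else branch requires (seen ==> x) && (!hit).
Before the if: ((g || (!x)) ==> ((seen ==> (g && hit)) && (!hit))) && ((!(g || (!x))) ==> ((seen ==> x) && (!hit)))
Before seen := hit || seen: ((g || (!x)) ==> (((hit || seen) ==> (g && hit)) && (!hit))) && ((!(g || (!x))) ==> (((hit || seen) ==> x) && (!hit)))
Answer: WP = ((g || (!x)) ==> (((hit || seen) ==> (g && hit)) && (!hit))) && ((!(g || (!x))) ==> (((hit || seen) ==> x) && (!hit)))


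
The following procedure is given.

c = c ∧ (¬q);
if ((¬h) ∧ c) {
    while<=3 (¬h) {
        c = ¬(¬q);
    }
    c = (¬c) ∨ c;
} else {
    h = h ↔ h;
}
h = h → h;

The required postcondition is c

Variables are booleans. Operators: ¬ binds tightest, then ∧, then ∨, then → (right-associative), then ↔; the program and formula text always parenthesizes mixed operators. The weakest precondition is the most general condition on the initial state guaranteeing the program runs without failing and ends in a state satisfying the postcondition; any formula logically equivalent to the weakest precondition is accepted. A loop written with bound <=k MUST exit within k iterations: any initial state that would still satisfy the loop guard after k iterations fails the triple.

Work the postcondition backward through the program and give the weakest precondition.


Working backward. After the program, c must hold.
Before h := h → h: c
Then branch requires (¬h) → ((¬h) → ((¬h) → h)); else branch requires c.
Before the if: (((¬h) ∧ c) → ((¬h) → ((¬h) → ((¬h) → h)))) ∧ ((¬((¬h) ∧ c)) → c)
Before c := c ∧ (¬q): (((¬h) ∧ c ∧ (¬q)) → ((¬h) → ((¬h) → ((¬h) → h)))) ∧ ((¬((¬h) ∧ c ∧ (¬q))) → (c ∧ (¬q)))
Answer: WP = (((¬h) ∧ c ∧ (¬q)) → ((¬h) → ((¬h) → ((¬h) → h)))) ∧ ((¬((¬h) ∧ c ∧ (¬q))) → (c ∧ (¬q)))


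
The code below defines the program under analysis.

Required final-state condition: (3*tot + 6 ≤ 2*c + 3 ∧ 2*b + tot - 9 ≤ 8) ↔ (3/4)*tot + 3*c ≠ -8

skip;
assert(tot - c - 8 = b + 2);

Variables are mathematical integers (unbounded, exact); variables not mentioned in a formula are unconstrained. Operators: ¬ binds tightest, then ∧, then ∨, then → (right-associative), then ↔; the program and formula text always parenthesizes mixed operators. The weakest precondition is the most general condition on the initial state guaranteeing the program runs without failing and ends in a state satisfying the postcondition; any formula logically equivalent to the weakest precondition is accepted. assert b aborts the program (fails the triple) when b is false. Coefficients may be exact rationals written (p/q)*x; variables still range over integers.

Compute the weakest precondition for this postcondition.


Working backward. After the program, the postcondition (3*tot + 6 ≤ 2*c + 3 ∧ 2*b + tot - 9 ≤ 8) ↔ (3/4)*tot + 3*c ≠ -8 must hold; in canonical form it is (3*tot ≤ 2*c - 3 ∧ 2*b + tot ≤ 17) ↔ 3*c + (3/4)*tot ≠ -8.
Before assert tot - c - 8 = b + 2: tot = b + c + 10 ∧ ((3*tot ≤ 2*c - 3 ∧ 2*b + tot ≤ 17) ↔ 3*c + (3/4)*tot ≠ -8)
Before skip: tot = b + c + 10 ∧ ((3*tot ≤ 2*c - 3 ∧ 2*b + tot ≤ 17) ↔ 3*c + (3/4)*tot ≠ -8)
Answer: WP = tot = b + c + 10 ∧ ((3*tot ≤ 2*c - 3 ∧ 2*b + tot ≤ 17) ↔ 3*c + (3/4)*tot ≠ -8)


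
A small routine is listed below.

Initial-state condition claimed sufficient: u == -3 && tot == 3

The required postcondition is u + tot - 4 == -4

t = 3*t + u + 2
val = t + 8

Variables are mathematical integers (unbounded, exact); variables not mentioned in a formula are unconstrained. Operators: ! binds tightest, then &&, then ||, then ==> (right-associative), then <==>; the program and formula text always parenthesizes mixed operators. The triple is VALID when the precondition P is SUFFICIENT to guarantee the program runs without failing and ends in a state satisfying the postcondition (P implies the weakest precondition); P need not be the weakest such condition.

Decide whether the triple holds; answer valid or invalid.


Working backward. After the program, the postcondition u + tot - 4 == -4 must hold; in canonical form it is tot + u == 0.
Before val := t + 8: tot + u == 0
Before t := 3*t + u + 2: tot + u == 0
The weakest precondition is tot + u == 0.
Check whether u == -3 && tot == 3 implies it.
Every state satisfying the precondition satisfies the weakest precondition: the implication holds.
Answer: valid


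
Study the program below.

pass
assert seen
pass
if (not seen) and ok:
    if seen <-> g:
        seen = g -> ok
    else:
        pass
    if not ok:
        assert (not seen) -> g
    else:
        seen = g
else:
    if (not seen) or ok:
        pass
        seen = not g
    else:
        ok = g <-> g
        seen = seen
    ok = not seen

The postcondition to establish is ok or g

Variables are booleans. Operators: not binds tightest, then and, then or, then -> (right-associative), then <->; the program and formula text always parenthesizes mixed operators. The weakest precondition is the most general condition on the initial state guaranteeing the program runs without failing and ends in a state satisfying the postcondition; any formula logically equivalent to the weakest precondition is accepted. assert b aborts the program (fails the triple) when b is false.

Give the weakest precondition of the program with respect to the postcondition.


Working backward. After the program, ok or g must hold.
Then branch requires ((seen <-> g) -> (((not ok) -> (((not (g -> ok)) -> g) and (ok or g))) and (ok -> (ok or g)))) and ((not (seen <-> g)) -> (((not ok) -> (((not seen) -> g) and (ok or g))) and (ok -> (ok or g)))); else branch requires (((not seen) or ok) -> g) and ((not ((not seen) or ok)) -> ((not seen) or g)).
Before the if: (((not seen) and ok) -> (((seen <-> g) -> (((not ok) -> (((not (g -> ok)) -> g) and (ok or g))) and (ok -> (ok or g)))) and ((not (seen <-> g)) -> (((not ok) -> (((not seen) -> g) and (ok or g))) and (ok -> (ok or g)))))) and ((not ((not seen) and ok)) -> ((((not seen) or ok) -> g) and ((not ((not seen) or ok)) -> ((not seen) or g))))
Before skip: (((not seen) and ok) -> (((seen <-> g) -> (((not ok) -> (((not (g -> ok)) -> g) and (ok or g))) and (ok -> (ok or g)))) and ((not (seen <-> g)) -> (((not ok) -> (((not seen) -> g) and (ok or g))) and (ok -> (ok or g)))))) and ((not ((not seen) and ok)) -> ((((not seen) or ok) -> g) and ((not ((not seen) or ok)) -> ((not seen) or g))))
Before assert seen: seen and (((not seen) and ok) -> (((seen <-> g) -> (((not ok) -> (((not (g -> ok)) -> g) and (ok or g))) and (ok -> (ok or g)))) and ((not (seen <-> g)) -> (((not ok) -> (((not seen) -> g) and (ok or g))) and (ok -> (ok or g)))))) and ((not ((not seen) and ok)) -> ((((not seen) or ok) -> g) and ((not ((not seen) or ok)) -> ((not seen) or g))))
Before skip: seen and (((not seen) and ok) -> (((seen <-> g) -> (((not ok) -> (((not (g -> ok)) -> g) and (ok or g))) and (ok -> (ok or g)))) and ((not (seen <-> g)) -> (((not ok) -> (((not seen) -> g) and (ok or g))) and (ok -> (ok or g)))))) and ((not ((not seen) and ok)) -> ((((not seen) or ok) -> g) and ((not ((not seen) or ok)) -> ((not seen) or g))))
Answer: WP = seen and (((not seen) and ok) -> (((seen <-> g) -> (((not ok) -> (((not (g -> ok)) -> g) and (ok or g))) and (ok -> (ok or g)))) and ((not (seen <-> g)) -> (((not ok) -> (((not seen) -> g) and (ok or g))) and (ok -> (ok or g)))))) and ((not ((not seen) and ok)) -> ((((not seen) or ok) -> g) and ((not ((not seen) or ok)) -> ((not seen) or g))))


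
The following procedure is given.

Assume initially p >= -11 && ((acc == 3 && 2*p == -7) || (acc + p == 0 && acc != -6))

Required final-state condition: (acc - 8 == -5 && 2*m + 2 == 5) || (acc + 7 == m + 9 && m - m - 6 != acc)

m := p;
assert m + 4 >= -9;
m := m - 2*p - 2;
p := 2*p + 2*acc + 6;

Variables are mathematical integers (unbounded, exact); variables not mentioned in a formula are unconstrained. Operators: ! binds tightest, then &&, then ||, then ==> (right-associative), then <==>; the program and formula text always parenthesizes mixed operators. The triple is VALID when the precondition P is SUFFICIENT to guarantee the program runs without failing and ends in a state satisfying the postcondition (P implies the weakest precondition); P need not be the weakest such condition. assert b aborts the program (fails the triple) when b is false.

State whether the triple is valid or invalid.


Working backward. After the program, the postcondition (acc - 8 == -5 && 2*m + 2 == 5) || (acc + 7 == m + 9 && m - m - 6 != acc) must hold; in canonical form it is (acc == 3 && 2*m == 3) || (acc == m + 2 && acc != -6).
Before p := 2*p + 2*acc + 6: (acc == 3 && 2*m == 3) || (acc == m + 2 && acc != -6)
Before m := m - 2*p - 2: (acc == 3 && 2*m == 4*p + 7) || (acc + 2*p == m && acc != -6)
Before assert m + 4 >= -9: m >= -13 && ((acc == 3 && 2*m == 4*p + 7) || (acc + 2*p == m && acc != -6))
Before m := p: p >= -13 && ((acc == 3 && 2*p == -7) || (acc + p == 0 && acc != -6))
The weakest precondition is p >= -13 && ((acc == 3 && 2*p == -7) || (acc + p == 0 && acc != -6)).
Check whether p >= -11 && ((acc == 3 && 2*p == -7) || (acc + p == 0 && acc != -6)) implies it.
Every state satisfying the precondition satisfies the weakest precondition: the implication holds.
Answer: valid


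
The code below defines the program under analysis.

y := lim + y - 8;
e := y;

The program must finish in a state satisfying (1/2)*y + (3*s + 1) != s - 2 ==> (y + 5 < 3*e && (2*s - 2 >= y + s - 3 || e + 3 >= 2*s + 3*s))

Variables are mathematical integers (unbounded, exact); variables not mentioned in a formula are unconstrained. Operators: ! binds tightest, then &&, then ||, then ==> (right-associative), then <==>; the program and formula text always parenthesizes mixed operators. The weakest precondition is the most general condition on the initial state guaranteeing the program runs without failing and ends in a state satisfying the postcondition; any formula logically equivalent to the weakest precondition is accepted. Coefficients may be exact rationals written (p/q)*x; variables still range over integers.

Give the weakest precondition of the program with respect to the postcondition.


Working backward. After the program, the postcondition (1/2)*y + (3*s + 1) != s - 2 ==> (y + 5 < 3*e && (2*s - 2 >= y + s - 3 || e + 3 >= 2*s + 3*s)) must hold; in canonical form it is 2*s + (1/2)*y != -3 ==> (y < 3*e - 5 && (s >= y - 1 || e >= 5*s - 3)).
Before e := y: 2*s + (1/2)*y != -3 ==> (2*y > 5 && (s >= y - 1 || y >= 5*s - 3))
Before y := lim + y - 8: (1/2)*lim + 2*s + (1/2)*y != 1 ==> (2*lim + 2*y > 21 && (s >= lim + y - 9 || lim + y >= 5*s + 5))
Answer: WP = (1/2)*lim + 2*s + (1/2)*y != 1 ==> (2*lim + 2*y > 21 && (s >= lim + y - 9 || lim + y >= 5*s + 5))


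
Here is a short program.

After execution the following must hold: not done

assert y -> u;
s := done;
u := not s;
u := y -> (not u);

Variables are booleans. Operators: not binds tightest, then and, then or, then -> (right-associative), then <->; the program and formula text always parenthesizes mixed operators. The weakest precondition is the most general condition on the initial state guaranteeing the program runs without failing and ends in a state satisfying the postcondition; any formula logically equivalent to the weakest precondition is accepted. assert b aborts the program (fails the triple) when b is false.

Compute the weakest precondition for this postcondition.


Working backward. After the program, not done must hold.
Before u := y -> (not u): not done
Before u := not s: not done
Before s := done: not done
Before assert y -> u: (y -> u) and (not done)
Answer: WP = (y -> u) and (not done)


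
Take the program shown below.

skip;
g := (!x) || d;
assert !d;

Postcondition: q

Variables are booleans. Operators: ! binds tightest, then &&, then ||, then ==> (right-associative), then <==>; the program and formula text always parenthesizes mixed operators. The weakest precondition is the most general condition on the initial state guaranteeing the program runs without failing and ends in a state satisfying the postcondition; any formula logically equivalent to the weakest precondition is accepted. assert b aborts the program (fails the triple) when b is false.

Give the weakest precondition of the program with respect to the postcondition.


Working backward. After the program, q must hold.
Before assert !d: (!d) && q
Before g := (!x) || d: (!d) && q
Before skip: (!d) && q
Answer: WP = (!d) && q


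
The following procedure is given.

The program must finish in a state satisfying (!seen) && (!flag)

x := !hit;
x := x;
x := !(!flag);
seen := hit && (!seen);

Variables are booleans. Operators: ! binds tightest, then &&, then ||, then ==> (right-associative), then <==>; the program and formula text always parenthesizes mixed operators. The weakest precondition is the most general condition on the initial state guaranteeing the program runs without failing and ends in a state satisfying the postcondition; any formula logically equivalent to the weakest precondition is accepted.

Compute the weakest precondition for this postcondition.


Working backward. After the program, (!seen) && (!flag) must hold.
Before seen := hit && (!seen): (!(hit && (!seen))) && (!flag)
Before x := !(!flag): (!(hit && (!seen))) && (!flag)
Before x := x: (!(hit && (!seen))) && (!flag)
Before x := !hit: (!(hit && (!seen))) && (!flag)
Answer: WP = (!(hit && (!seen))) && (!flag)


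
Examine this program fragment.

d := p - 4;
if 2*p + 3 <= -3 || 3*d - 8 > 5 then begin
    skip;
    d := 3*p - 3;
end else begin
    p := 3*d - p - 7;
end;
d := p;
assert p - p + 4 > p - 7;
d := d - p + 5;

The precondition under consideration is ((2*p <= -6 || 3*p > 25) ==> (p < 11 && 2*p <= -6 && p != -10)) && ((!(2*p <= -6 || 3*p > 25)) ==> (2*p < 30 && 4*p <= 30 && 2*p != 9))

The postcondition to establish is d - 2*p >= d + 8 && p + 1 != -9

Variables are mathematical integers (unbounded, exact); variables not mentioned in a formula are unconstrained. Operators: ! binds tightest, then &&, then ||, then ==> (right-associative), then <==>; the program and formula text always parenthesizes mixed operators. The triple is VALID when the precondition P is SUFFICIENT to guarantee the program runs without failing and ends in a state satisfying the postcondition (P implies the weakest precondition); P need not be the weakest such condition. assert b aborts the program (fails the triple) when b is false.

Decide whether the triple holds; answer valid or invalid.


Working backward. After the program, the postcondition d - 2*p >= d + 8 && p + 1 != -9 must hold; in canonical form it is 2*p <= -8 && p != -10.
Before d := d - p + 5: 2*p <= -8 && p != -10
Before assert p - p + 4 > p - 7: p < 11 && 2*p <= -8 && p != -10
Before d := p: p < 11 && 2*p <= -8 && p != -10
Then branch requires p < 11 && 2*p <= -8 && p != -10; else branch requires 3*d < p + 18 && 6*d <= 2*p + 6 && 3*d != p - 3.
Before the if: ((2*p <= -6 || 3*d > 13) ==> (p < 11 && 2*p <= -8 && p != -10)) && ((!(2*p <= -6 || 3*d > 13)) ==> (3*d < p + 18 && 6*d <= 2*p + 6 && 3*d != p - 3))
Before d := p - 4: ((2*p <= -6 || 3*p > 25) ==> (p < 11 && 2*p <= -8 && p != -10)) && ((!(2*p <= -6 || 3*p > 25)) ==> (2*p < 30 && 4*p <= 30 && 2*p != 9))
The weakest precondition is ((2*p <= -6 || 3*p > 25) ==> (p < 11 && 2*p <= -8 && p != -10)) && ((!(2*p <= -6 || 3*p > 25)) ==> (2*p < 30 && 4*p <= 30 && 2*p != 9)).
Check whether ((2*p <= -6 || 3*p > 25) ==> (p < 11 && 2*p <= -6 && p != -10)) && ((!(2*p <= -6 || 3*p > 25)) ==> (2*p < 30 && 4*p <= 30 && 2*p != 9)) implies it.
Countermodel: at the initial state p = -3, the precondition holds but the weakest precondition fails.
Answer: invalid
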